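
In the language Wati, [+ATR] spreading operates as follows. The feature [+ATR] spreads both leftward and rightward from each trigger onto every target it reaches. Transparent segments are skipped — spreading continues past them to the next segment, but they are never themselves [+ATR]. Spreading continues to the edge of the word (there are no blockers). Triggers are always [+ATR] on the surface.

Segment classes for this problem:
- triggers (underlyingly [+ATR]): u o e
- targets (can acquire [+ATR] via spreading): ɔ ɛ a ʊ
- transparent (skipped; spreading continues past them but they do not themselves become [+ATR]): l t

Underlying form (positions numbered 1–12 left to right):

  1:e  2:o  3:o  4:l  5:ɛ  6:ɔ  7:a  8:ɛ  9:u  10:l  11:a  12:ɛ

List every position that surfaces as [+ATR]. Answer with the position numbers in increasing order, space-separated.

1 2 3 5 6 7 8 9 11 12

From /e/ at 1 rightward: 2 /o/ is itself a trigger — this domain ends here.
From /e/ at 1 leftward: word edge.
From /o/ at 2 rightward: 3 /o/ is itself a trigger — this domain ends here.
From /o/ at 2 leftward: 1 /e/ is itself a trigger — this domain ends here.
From /o/ at 3 rightward: 4 /l/ transparent; 5 /ɛ/ → [+ATR]; 6 /ɔ/ → [+ATR]; 7 /a/ → [+ATR]; 8 /ɛ/ → [+ATR]; 9 /u/ is itself a trigger — this domain ends here.
From /o/ at 3 leftward: 2 /o/ is itself a trigger — this domain ends here.
From /u/ at 9 rightward: 10 /l/ transparent; 11 /a/ → [+ATR]; 12 /ɛ/ → [+ATR]; word edge.
From /u/ at 9 leftward: 8 /ɛ/ → [+ATR]; 7 /a/ → [+ATR]; 6 /ɔ/ → [+ATR]; 5 /ɛ/ → [+ATR]; 4 /l/ transparent; 3 /o/ is itself a trigger — this domain ends here.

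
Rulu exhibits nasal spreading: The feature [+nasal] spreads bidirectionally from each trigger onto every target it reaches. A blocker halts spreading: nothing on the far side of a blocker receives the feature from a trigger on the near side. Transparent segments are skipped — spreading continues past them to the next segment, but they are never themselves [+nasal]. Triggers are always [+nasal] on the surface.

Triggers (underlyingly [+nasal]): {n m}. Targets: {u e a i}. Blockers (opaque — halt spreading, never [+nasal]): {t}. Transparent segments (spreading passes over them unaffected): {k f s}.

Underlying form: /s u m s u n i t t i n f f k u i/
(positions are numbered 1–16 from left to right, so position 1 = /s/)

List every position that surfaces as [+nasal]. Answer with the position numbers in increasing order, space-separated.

2 3 5 6 7 10 11 15 16

From /m/ at 3 rightward: 4 /s/ transparent; 5 /u/ → [+nasal]; 6 /n/ is itself a trigger — this domain ends here.
From /m/ at 3 leftward: 2 /u/ → [+nasal]; 1 /s/ transparent; word edge.
From /n/ at 6 rightward: 7 /i/ → [+nasal]; 8 /t/ blocks.
From /n/ at 6 leftward: 5 /u/ → [+nasal]; 4 /s/ transparent; 3 /m/ is itself a trigger — this domain ends here.
From /n/ at 11 rightward: 12 /f/ transparent; 13 /f/ transparent; 14 /k/ transparent; 15 /u/ → [+nasal]; 16 /i/ → [+nasal]; word edge.
From /n/ at 11 leftward: 10 /i/ → [+nasal]; 9 /t/ blocks.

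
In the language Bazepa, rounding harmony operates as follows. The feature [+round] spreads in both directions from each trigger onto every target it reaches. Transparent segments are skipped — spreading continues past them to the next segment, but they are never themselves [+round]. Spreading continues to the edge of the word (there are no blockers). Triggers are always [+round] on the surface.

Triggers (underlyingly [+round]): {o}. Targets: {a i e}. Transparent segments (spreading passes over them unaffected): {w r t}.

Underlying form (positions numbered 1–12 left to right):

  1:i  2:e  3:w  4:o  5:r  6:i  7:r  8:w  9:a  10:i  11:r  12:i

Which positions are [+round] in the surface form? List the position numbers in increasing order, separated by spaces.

1 2 4 6 9 10 12

From /o/ at 4 rightward: 5 /r/ transparent; 6 /i/ → [+round]; 7 /r/ transparent; 8 /w/ transparent; 9 /a/ → [+round]; 10 /i/ → [+round]; 11 /r/ transparent; 12 /i/ → [+round]; word edge.
From /o/ at 4 leftward: 3 /w/ transparent; 2 /e/ → [+round]; 1 /i/ → [+round]; word edge.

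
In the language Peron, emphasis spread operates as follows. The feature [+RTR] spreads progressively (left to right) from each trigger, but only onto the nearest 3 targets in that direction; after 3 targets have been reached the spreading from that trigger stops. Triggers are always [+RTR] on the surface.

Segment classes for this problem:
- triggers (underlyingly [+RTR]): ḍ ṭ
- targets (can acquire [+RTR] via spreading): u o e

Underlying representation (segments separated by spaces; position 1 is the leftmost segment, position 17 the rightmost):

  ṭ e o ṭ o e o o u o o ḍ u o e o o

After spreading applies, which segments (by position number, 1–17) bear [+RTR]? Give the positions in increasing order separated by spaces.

1 2 3 4 5 6 7 12 13 14 15

From /ṭ/ at 1 rightward: 2 /e/ → [+RTR]; 3 /o/ → [+RTR]; 4 /ṭ/ is itself a trigger — this domain ends here.
From /ṭ/ at 4 rightward: 5 /o/ → [+RTR]; 6 /e/ → [+RTR]; 7 /o/ → [+RTR]; bound reached.
From /ḍ/ at 12 rightward: 13 /u/ → [+RTR]; 14 /o/ → [+RTR]; 15 /e/ → [+RTR]; bound reached.
Targets with no active source: positions 8 9 10 11 16 17 stay [-emphatic].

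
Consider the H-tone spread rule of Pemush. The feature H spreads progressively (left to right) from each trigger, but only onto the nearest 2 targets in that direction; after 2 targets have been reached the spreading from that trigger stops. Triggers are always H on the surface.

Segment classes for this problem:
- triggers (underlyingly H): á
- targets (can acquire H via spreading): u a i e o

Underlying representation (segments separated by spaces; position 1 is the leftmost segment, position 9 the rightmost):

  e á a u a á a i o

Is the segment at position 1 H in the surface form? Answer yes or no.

From /á/ at 2 rightward: 3 /a/ → H; 4 /u/ → H; bound reached.
From /á/ at 6 rightward: 7 /a/ → H; 8 /i/ → H; bound reached.
Targets with no active source: positions 1 5 9 stay [-high tone].
H positions on the surface: 2 3 4 6 7 8.

no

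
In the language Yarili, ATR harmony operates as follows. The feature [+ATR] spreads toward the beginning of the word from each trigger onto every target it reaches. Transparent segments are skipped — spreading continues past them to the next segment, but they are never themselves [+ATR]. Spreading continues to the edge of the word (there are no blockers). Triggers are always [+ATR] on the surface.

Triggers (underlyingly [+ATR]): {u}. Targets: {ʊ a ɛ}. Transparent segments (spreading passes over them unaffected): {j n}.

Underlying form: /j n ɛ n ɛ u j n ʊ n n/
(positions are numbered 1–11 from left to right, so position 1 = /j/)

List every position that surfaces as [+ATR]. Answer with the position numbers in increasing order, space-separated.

3 5 6

From /u/ at 6 leftward: 5 /ɛ/ → [+ATR]; 4 /n/ transparent; 3 /ɛ/ → [+ATR]; 2 /n/ transparent; 1 /j/ transparent; word edge.
Target with no active source: position 9 stays [-ATR].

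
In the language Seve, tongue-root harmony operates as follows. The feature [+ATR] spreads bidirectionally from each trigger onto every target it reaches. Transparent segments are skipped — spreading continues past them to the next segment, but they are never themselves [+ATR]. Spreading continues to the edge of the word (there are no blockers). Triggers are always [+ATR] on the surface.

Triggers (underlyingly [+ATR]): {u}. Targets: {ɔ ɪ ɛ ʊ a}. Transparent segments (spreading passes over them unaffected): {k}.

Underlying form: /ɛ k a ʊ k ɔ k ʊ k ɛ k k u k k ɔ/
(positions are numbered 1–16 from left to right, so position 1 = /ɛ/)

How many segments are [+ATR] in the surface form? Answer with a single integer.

From /u/ at 13 rightward: 14 /k/ transparent; 15 /k/ transparent; 16 /ɔ/ → [+ATR]; word edge.
From /u/ at 13 leftward: 12 /k/ transparent; 11 /k/ transparent; 10 /ɛ/ → [+ATR]; 9 /k/ transparent; 8 /ʊ/ → [+ATR]; 7 /k/ transparent; 6 /ɔ/ → [+ATR]; 5 /k/ transparent; 4 /ʊ/ → [+ATR]; 3 /a/ → [+ATR]; 2 /k/ transparent; 1 /ɛ/ → [+ATR]; word edge.
[+ATR] positions on the surface: 1 3 4 6 8 10 13 16.

8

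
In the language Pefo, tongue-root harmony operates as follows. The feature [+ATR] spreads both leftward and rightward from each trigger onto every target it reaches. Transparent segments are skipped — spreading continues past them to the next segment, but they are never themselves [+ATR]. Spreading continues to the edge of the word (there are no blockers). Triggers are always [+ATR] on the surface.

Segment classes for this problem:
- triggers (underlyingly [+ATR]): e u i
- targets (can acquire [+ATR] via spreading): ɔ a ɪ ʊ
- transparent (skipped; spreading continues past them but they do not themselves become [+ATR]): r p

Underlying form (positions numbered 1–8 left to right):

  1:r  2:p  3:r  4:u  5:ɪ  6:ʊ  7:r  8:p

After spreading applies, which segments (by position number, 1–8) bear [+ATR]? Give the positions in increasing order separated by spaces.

From /u/ at 4 rightward: 5 /ɪ/ → [+ATR]; 6 /ʊ/ → [+ATR]; 7 /r/ transparent; 8 /p/ transparent; word edge.
From /u/ at 4 leftward: 3 /r/ transparent; 2 /p/ transparent; 1 /r/ transparent; word edge.

4 5 6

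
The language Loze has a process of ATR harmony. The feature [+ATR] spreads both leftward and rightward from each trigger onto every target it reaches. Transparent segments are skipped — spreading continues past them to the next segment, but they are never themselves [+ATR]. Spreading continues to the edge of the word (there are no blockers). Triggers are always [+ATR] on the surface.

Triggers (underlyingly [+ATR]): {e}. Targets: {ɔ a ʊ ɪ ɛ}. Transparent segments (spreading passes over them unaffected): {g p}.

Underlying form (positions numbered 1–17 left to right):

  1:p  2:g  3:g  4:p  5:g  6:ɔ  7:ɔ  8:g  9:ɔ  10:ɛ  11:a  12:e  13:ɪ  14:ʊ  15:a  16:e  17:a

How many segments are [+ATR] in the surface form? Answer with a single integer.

From /e/ at 12 rightward: 13 /ɪ/ → [+ATR]; 14 /ʊ/ → [+ATR]; 15 /a/ → [+ATR]; 16 /e/ is itself a trigger — this domain ends here.
From /e/ at 12 leftward: 11 /a/ → [+ATR]; 10 /ɛ/ → [+ATR]; 9 /ɔ/ → [+ATR]; 8 /g/ transparent; 7 /ɔ/ → [+ATR]; 6 /ɔ/ → [+ATR]; 5 /g/ transparent; 4 /p/ transparent; 3 /g/ transparent; 2 /g/ transparent; 1 /p/ transparent; word edge.
From /e/ at 16 rightward: 17 /a/ → [+ATR]; word edge.
From /e/ at 16 leftward: 15 /a/ → [+ATR]; 14 /ʊ/ → [+ATR]; 13 /ɪ/ → [+ATR]; 12 /e/ is itself a trigger — this domain ends here.
[+ATR] positions on the surface: 6 7 9 10 11 12 13 14 15 16 17.

11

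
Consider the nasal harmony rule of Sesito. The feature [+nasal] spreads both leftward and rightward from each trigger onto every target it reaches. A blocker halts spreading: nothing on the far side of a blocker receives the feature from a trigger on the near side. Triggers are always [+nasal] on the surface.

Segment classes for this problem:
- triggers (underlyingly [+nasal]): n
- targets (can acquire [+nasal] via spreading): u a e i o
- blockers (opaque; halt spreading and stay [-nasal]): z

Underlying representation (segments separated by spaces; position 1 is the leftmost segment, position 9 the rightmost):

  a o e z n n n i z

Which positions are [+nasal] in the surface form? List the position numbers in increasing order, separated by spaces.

From /n/ at 5 rightward: 6 /n/ is itself a trigger — this domain ends here.
From /n/ at 5 leftward: 4 /z/ blocks.
From /n/ at 6 rightward: 7 /n/ is itself a trigger — this domain ends here.
From /n/ at 6 leftward: 5 /n/ is itself a trigger — this domain ends here.
From /n/ at 7 rightward: 8 /i/ → [+nasal]; 9 /z/ blocks.
From /n/ at 7 leftward: 6 /n/ is itself a trigger — this domain ends here.
Targets with no active source: positions 1 2 3 stay [-nasal].

5 6 7 8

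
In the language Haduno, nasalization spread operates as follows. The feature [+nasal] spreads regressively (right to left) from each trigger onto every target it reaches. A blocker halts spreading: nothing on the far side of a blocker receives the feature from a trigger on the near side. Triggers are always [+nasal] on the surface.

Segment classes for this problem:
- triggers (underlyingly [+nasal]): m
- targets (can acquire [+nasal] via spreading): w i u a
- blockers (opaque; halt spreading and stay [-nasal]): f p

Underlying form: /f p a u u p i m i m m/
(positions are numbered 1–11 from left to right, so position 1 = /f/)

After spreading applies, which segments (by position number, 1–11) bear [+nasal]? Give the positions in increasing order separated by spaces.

From /m/ at 8 leftward: 7 /i/ → [+nasal]; 6 /p/ blocks.
From /m/ at 10 leftward: 9 /i/ → [+nasal]; 8 /m/ is itself a trigger — this domain ends here.
From /m/ at 11 leftward: 10 /m/ is itself a trigger — this domain ends here.
Targets with no active source: positions 3 4 5 stay [-nasal].

7 8 9 10 11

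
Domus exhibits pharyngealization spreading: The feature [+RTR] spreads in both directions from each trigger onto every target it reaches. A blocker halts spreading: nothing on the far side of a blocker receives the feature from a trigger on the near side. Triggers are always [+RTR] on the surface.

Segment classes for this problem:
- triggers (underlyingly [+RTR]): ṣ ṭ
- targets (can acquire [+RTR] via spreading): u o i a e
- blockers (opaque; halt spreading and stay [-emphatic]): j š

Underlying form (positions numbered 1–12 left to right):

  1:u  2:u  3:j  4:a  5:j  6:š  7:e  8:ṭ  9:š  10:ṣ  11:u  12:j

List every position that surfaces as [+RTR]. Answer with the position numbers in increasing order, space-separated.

7 8 10 11

From /ṭ/ at 8 rightward: 9 /š/ blocks.
From /ṭ/ at 8 leftward: 7 /e/ → [+RTR]; 6 /š/ blocks.
From /ṣ/ at 10 rightward: 11 /u/ → [+RTR]; 12 /j/ blocks.
From /ṣ/ at 10 leftward: 9 /š/ blocks.
Targets with no active source: positions 1 2 4 stay [-emphatic].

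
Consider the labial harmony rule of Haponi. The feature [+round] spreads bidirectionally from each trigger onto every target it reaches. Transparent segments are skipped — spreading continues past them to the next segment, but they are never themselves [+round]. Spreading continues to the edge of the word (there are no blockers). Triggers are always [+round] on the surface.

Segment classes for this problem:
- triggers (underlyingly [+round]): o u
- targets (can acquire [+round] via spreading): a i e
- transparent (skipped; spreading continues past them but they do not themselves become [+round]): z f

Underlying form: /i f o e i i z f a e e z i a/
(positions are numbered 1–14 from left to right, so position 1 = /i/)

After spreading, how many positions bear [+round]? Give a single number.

From /o/ at 3 rightward: 4 /e/ → [+round]; 5 /i/ → [+round]; 6 /i/ → [+round]; 7 /z/ transparent; 8 /f/ transparent; 9 /a/ → [+round]; 10 /e/ → [+round]; 11 /e/ → [+round]; 12 /z/ transparent; 13 /i/ → [+round]; 14 /a/ → [+round]; word edge.
From /o/ at 3 leftward: 2 /f/ transparent; 1 /i/ → [+round]; word edge.
[+round] positions on the surface: 1 3 4 5 6 9 10 11 13 14.

10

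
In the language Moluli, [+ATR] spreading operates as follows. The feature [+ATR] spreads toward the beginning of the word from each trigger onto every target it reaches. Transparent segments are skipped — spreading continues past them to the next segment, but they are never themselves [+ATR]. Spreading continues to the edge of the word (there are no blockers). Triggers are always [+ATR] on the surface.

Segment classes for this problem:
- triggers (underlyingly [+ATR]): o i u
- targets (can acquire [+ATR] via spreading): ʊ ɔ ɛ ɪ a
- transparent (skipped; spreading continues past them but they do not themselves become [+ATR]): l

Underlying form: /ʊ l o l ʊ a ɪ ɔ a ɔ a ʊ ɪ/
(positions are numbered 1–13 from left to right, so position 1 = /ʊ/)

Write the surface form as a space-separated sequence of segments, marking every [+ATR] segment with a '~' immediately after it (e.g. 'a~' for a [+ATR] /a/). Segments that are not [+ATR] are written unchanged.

From /o/ at 3 leftward: 2 /l/ transparent; 1 /ʊ/ → [+ATR]; word edge.
Targets with no active source: positions 5 6 7 8 9 10 11 12 13 stay [-ATR].
[+ATR] positions on the surface: 1 3.

ʊ~ l o~ l ʊ a ɪ ɔ a ɔ a ʊ ɪ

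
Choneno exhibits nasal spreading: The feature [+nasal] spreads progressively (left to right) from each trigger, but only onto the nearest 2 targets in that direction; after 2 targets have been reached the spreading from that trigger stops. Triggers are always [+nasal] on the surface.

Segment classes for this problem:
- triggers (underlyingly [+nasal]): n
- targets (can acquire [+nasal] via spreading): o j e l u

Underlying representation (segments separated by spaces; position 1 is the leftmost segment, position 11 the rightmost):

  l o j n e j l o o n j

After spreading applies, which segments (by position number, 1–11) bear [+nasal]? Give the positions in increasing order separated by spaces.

From /n/ at 4 rightward: 5 /e/ → [+nasal]; 6 /j/ → [+nasal]; bound reached.
From /n/ at 10 rightward: 11 /j/ → [+nasal]; word edge.
Targets with no active source: positions 1 2 3 7 8 9 stay [-nasal].

4 5 6 10 11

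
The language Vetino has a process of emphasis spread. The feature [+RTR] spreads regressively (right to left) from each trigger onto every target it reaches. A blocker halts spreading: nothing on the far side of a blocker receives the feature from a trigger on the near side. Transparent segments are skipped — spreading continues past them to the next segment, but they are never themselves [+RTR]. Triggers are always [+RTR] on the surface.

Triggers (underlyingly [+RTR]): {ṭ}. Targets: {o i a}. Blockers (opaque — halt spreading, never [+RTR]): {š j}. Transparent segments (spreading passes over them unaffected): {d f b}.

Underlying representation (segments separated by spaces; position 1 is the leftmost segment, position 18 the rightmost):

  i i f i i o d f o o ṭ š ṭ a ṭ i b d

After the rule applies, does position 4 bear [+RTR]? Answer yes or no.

From /ṭ/ at 11 leftward: 10 /o/ → [+RTR]; 9 /o/ → [+RTR]; 8 /f/ transparent; 7 /d/ transparent; 6 /o/ → [+RTR]; 5 /i/ → [+RTR]; 4 /i/ → [+RTR]; 3 /f/ transparent; 2 /i/ → [+RTR]; 1 /i/ → [+RTR]; word edge.
From /ṭ/ at 13 leftward: 12 /š/ blocks.
From /ṭ/ at 15 leftward: 14 /a/ → [+RTR]; 13 /ṭ/ is itself a trigger — this domain ends here.
Target with no active source: position 16 stays [-emphatic].
[+RTR] positions on the surface: 1 2 4 5 6 9 10 11 13 14 15.

yes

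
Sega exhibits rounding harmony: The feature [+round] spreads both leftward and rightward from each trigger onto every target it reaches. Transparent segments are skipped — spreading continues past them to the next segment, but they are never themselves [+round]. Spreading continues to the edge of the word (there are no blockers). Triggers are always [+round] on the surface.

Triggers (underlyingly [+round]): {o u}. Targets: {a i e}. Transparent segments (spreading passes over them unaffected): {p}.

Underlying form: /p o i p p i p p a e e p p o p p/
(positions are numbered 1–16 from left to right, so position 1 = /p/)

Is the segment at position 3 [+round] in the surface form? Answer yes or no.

From /o/ at 2 rightward: 3 /i/ → [+round]; 4 /p/ transparent; 5 /p/ transparent; 6 /i/ → [+round]; 7 /p/ transparent; 8 /p/ transparent; 9 /a/ → [+round]; 10 /e/ → [+round]; 11 /e/ → [+round]; 12 /p/ transparent; 13 /p/ transparent; 14 /o/ is itself a trigger — this domain ends here.
From /o/ at 2 leftward: 1 /p/ transparent; word edge.
From /o/ at 14 rightward: 15 /p/ transparent; 16 /p/ transparent; word edge.
From /o/ at 14 leftward: 13 /p/ transparent; 12 /p/ transparent; 11 /e/ → [+round]; 10 /e/ → [+round]; 9 /a/ → [+round]; 8 /p/ transparent; 7 /p/ transparent; 6 /i/ → [+round]; 5 /p/ transparent; 4 /p/ transparent; 3 /i/ → [+round]; 2 /o/ is itself a trigger — this domain ends here.
[+round] positions on the surface: 2 3 6 9 10 11 14.

yes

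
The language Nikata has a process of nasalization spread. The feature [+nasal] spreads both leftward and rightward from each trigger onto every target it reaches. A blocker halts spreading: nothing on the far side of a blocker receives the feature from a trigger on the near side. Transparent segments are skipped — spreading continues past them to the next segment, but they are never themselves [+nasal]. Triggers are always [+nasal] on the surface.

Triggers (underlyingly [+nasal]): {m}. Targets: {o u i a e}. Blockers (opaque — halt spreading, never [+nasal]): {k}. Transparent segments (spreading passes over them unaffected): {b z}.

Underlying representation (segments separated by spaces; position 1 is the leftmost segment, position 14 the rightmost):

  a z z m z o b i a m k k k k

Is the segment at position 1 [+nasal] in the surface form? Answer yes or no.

yes

From /m/ at 4 rightward: 5 /z/ transparent; 6 /o/ → [+nasal]; 7 /b/ transparent; 8 /i/ → [+nasal]; 9 /a/ → [+nasal]; 10 /m/ is itself a trigger — this domain ends here.
From /m/ at 4 leftward: 3 /z/ transparent; 2 /z/ transparent; 1 /a/ → [+nasal]; word edge.
From /m/ at 10 rightward: 11 /k/ blocks.
From /m/ at 10 leftward: 9 /a/ → [+nasal]; 8 /i/ → [+nasal]; 7 /b/ transparent; 6 /o/ → [+nasal]; 5 /z/ transparent; 4 /m/ is itself a trigger — this domain ends here.
[+nasal] positions on the surface: 1 4 6 8 9 10.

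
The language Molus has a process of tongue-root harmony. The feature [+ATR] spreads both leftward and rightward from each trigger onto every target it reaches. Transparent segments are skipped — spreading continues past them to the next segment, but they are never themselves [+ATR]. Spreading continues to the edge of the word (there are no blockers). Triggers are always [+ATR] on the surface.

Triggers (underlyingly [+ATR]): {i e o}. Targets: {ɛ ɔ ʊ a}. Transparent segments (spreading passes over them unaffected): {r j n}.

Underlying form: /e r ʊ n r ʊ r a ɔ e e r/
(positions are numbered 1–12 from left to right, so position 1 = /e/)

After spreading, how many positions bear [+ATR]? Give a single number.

From /e/ at 1 rightward: 2 /r/ transparent; 3 /ʊ/ → [+ATR]; 4 /n/ transparent; 5 /r/ transparent; 6 /ʊ/ → [+ATR]; 7 /r/ transparent; 8 /a/ → [+ATR]; 9 /ɔ/ → [+ATR]; 10 /e/ is itself a trigger — this domain ends here.
From /e/ at 1 leftward: word edge.
From /e/ at 10 rightward: 11 /e/ is itself a trigger — this domain ends here.
From /e/ at 10 leftward: 9 /ɔ/ → [+ATR]; 8 /a/ → [+ATR]; 7 /r/ transparent; 6 /ʊ/ → [+ATR]; 5 /r/ transparent; 4 /n/ transparent; 3 /ʊ/ → [+ATR]; 2 /r/ transparent; 1 /e/ is itself a trigger — this domain ends here.
From /e/ at 11 rightward: 12 /r/ transparent; word edge.
From /e/ at 11 leftward: 10 /e/ is itself a trigger — this domain ends here.
[+ATR] positions on the surface: 1 3 6 8 9 10 11.

7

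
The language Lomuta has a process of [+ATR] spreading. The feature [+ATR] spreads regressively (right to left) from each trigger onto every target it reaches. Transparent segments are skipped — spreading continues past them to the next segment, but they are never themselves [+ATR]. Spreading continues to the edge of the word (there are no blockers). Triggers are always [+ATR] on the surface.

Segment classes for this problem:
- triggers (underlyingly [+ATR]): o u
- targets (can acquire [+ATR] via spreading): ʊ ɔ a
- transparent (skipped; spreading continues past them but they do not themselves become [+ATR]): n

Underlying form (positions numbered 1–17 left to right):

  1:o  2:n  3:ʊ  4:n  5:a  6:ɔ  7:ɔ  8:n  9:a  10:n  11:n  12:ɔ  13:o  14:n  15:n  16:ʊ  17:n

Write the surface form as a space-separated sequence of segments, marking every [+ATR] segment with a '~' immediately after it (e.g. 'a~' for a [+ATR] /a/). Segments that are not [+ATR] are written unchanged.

o~ n ʊ~ n a~ ɔ~ ɔ~ n a~ n n ɔ~ o~ n n ʊ n

From /o/ at 1 leftward: word edge.
From /o/ at 13 leftward: 12 /ɔ/ → [+ATR]; 11 /n/ transparent; 10 /n/ transparent; 9 /a/ → [+ATR]; 8 /n/ transparent; 7 /ɔ/ → [+ATR]; 6 /ɔ/ → [+ATR]; 5 /a/ → [+ATR]; 4 /n/ transparent; 3 /ʊ/ → [+ATR]; 2 /n/ transparent; 1 /o/ is itself a trigger — this domain ends here.
Target with no active source: position 16 stays [-ATR].
[+ATR] positions on the surface: 1 3 5 6 7 9 12 13.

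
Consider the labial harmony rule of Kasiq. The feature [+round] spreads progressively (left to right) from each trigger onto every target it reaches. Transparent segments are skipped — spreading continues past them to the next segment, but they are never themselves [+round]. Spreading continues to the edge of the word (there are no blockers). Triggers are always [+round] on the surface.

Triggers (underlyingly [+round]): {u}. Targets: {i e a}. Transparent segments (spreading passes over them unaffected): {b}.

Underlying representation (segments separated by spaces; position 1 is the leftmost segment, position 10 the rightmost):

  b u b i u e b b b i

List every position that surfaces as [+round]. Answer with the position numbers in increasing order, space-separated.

2 4 5 6 10

From /u/ at 2 rightward: 3 /b/ transparent; 4 /i/ → [+round]; 5 /u/ is itself a trigger — this domain ends here.
From /u/ at 5 rightward: 6 /e/ → [+round]; 7 /b/ transparent; 8 /b/ transparent; 9 /b/ transparent; 10 /i/ → [+round]; word edge.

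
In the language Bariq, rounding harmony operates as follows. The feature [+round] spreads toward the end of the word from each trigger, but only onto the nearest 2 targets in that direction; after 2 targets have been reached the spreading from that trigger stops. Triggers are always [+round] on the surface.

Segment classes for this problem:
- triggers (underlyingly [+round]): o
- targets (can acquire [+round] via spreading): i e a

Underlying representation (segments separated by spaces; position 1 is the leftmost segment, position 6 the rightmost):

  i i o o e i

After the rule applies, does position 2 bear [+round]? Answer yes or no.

From /o/ at 3 rightward: 4 /o/ is itself a trigger — this domain ends here.
From /o/ at 4 rightward: 5 /e/ → [+round]; 6 /i/ → [+round]; bound reached.
Targets with no active source: positions 1 2 stay [-round].
[+round] positions on the surface: 3 4 5 6.

no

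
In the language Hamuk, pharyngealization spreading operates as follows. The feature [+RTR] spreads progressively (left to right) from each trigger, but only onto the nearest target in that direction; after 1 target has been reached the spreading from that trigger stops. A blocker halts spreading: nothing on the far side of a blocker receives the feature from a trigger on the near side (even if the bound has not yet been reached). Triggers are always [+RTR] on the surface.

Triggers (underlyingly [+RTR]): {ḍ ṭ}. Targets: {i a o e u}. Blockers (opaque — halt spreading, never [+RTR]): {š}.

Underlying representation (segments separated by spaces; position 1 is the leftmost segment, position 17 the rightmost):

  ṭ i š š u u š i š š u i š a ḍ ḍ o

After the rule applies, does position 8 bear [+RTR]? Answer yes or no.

From /ṭ/ at 1 rightward: 2 /i/ → [+RTR]; bound reached.
From /ḍ/ at 15 rightward: 16 /ḍ/ is itself a trigger — this domain ends here.
From /ḍ/ at 16 rightward: 17 /o/ → [+RTR]; bound reached.
Targets with no active source: positions 5 6 8 11 12 14 stay [-emphatic].
[+RTR] positions on the surface: 1 2 15 16 17.

no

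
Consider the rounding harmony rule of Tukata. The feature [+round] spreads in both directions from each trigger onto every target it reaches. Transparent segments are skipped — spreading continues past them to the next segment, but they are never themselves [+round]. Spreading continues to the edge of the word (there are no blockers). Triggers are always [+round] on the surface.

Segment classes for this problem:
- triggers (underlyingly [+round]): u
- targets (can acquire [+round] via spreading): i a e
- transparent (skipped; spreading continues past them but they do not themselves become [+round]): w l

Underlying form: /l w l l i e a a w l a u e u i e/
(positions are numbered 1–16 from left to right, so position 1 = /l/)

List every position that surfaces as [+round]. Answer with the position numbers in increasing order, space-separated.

From /u/ at 12 rightward: 13 /e/ → [+round]; 14 /u/ is itself a trigger — this domain ends here.
From /u/ at 12 leftward: 11 /a/ → [+round]; 10 /l/ transparent; 9 /w/ transparent; 8 /a/ → [+round]; 7 /a/ → [+round]; 6 /e/ → [+round]; 5 /i/ → [+round]; 4 /l/ transparent; 3 /l/ transparent; 2 /w/ transparent; 1 /l/ transparent; word edge.
From /u/ at 14 rightward: 15 /i/ → [+round]; 16 /e/ → [+round]; word edge.
From /u/ at 14 leftward: 13 /e/ → [+round]; 12 /u/ is itself a trigger — this domain ends here.

5 6 7 8 11 12 13 14 15 16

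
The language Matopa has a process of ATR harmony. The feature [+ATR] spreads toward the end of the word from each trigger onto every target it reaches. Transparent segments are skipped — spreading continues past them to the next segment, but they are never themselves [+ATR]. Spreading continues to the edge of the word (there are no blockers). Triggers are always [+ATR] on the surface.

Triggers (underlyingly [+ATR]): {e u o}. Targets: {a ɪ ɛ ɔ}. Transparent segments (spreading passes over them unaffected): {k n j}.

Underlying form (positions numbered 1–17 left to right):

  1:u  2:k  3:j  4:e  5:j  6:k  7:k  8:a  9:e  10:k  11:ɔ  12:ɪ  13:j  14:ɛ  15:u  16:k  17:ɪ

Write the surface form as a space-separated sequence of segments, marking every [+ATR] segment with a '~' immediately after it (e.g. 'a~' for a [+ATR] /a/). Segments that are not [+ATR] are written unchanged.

u~ k j e~ j k k a~ e~ k ɔ~ ɪ~ j ɛ~ u~ k ɪ~

From /u/ at 1 rightward: 2 /k/ transparent; 3 /j/ transparent; 4 /e/ is itself a trigger — this domain ends here.
From /e/ at 4 rightward: 5 /j/ transparent; 6 /k/ transparent; 7 /k/ transparent; 8 /a/ → [+ATR]; 9 /e/ is itself a trigger — this domain ends here.
From /e/ at 9 rightward: 10 /k/ transparent; 11 /ɔ/ → [+ATR]; 12 /ɪ/ → [+ATR]; 13 /j/ transparent; 14 /ɛ/ → [+ATR]; 15 /u/ is itself a trigger — this domain ends here.
From /u/ at 15 rightward: 16 /k/ transparent; 17 /ɪ/ → [+ATR]; word edge.
[+ATR] positions on the surface: 1 4 8 9 11 12 14 15 17.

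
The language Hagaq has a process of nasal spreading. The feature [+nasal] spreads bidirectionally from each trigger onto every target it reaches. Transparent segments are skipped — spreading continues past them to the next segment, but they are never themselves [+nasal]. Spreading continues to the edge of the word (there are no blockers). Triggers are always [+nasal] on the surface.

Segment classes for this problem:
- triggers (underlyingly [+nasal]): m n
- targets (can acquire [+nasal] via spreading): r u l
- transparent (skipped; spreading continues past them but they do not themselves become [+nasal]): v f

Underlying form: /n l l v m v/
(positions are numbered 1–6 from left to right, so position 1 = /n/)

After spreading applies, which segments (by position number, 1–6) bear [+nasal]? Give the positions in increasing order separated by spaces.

From /n/ at 1 rightward: 2 /l/ → [+nasal]; 3 /l/ → [+nasal]; 4 /v/ transparent; 5 /m/ is itself a trigger — this domain ends here.
From /n/ at 1 leftward: word edge.
From /m/ at 5 rightward: 6 /v/ transparent; word edge.
From /m/ at 5 leftward: 4 /v/ transparent; 3 /l/ → [+nasal]; 2 /l/ → [+nasal]; 1 /n/ is itself a trigger — this domain ends here.

1 2 3 5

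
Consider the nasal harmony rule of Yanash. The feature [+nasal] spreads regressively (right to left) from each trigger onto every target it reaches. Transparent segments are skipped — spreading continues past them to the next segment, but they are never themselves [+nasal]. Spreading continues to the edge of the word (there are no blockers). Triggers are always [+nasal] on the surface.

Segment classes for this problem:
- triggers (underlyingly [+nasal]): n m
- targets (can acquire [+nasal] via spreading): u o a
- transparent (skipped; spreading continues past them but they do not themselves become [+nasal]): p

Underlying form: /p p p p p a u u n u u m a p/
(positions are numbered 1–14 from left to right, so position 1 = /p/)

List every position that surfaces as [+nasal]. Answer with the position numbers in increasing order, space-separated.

6 7 8 9 10 11 12

From /n/ at 9 leftward: 8 /u/ → [+nasal]; 7 /u/ → [+nasal]; 6 /a/ → [+nasal]; 5 /p/ transparent; 4 /p/ transparent; 3 /p/ transparent; 2 /p/ transparent; 1 /p/ transparent; word edge.
From /m/ at 12 leftward: 11 /u/ → [+nasal]; 10 /u/ → [+nasal]; 9 /n/ is itself a trigger — this domain ends here.
Target with no active source: position 13 stays [-nasal].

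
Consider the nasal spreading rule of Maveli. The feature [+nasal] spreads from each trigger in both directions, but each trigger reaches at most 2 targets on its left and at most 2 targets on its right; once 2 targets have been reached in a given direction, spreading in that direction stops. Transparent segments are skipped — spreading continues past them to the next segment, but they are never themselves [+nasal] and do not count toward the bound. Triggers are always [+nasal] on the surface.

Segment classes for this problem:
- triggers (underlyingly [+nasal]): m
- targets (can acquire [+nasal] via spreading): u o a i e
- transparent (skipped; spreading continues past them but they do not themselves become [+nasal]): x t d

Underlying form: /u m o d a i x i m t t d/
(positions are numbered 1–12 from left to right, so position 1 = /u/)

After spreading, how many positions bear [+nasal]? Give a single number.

From /m/ at 2 rightward: 3 /o/ → [+nasal]; 4 /d/ transparent; 5 /a/ → [+nasal]; bound reached.
From /m/ at 2 leftward: 1 /u/ → [+nasal]; word edge.
From /m/ at 9 rightward: 10 /t/ transparent; 11 /t/ transparent; 12 /d/ transparent; word edge.
From /m/ at 9 leftward: 8 /i/ → [+nasal]; 7 /x/ transparent; 6 /i/ → [+nasal]; bound reached.
[+nasal] positions on the surface: 1 2 3 5 6 8 9.

7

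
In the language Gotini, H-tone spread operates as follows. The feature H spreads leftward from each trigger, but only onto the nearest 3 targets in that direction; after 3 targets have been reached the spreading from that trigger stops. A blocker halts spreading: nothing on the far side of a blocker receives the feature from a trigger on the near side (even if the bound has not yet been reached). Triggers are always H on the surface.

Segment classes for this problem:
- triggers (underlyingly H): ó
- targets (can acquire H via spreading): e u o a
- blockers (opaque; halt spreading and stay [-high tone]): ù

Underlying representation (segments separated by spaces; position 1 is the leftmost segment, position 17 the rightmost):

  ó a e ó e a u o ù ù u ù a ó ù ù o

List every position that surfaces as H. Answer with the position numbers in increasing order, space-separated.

1 2 3 4 13 14

From /ó/ at 1 leftward: word edge.
From /ó/ at 4 leftward: 3 /e/ → H; 2 /a/ → H; 1 /ó/ is itself a trigger — this domain ends here.
From /ó/ at 14 leftward: 13 /a/ → H; 12 /ù/ blocks.
Targets with no active source: positions 5 6 7 8 11 17 stay [-high tone].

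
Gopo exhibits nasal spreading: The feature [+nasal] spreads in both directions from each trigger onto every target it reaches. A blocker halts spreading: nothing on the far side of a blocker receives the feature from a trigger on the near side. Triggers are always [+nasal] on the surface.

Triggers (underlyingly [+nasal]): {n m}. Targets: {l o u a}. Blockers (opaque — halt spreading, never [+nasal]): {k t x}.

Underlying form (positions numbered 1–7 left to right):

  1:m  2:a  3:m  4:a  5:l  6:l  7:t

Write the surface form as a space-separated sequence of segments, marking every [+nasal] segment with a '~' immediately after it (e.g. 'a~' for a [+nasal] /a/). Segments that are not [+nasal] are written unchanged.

m~ a~ m~ a~ l~ l~ t

From /m/ at 1 rightward: 2 /a/ → [+nasal]; 3 /m/ is itself a trigger — this domain ends here.
From /m/ at 1 leftward: word edge.
From /m/ at 3 rightward: 4 /a/ → [+nasal]; 5 /l/ → [+nasal]; 6 /l/ → [+nasal]; 7 /t/ blocks.
From /m/ at 3 leftward: 2 /a/ → [+nasal]; 1 /m/ is itself a trigger — this domain ends here.
[+nasal] positions on the surface: 1 2 3 4 5 6.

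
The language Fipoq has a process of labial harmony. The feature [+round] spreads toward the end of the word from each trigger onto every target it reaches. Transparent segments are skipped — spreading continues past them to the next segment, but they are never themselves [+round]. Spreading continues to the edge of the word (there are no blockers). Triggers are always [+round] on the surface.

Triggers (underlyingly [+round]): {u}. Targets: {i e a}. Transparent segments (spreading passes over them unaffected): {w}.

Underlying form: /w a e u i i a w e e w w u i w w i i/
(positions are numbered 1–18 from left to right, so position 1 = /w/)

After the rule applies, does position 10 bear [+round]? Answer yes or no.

From /u/ at 4 rightward: 5 /i/ → [+round]; 6 /i/ → [+round]; 7 /a/ → [+round]; 8 /w/ transparent; 9 /e/ → [+round]; 10 /e/ → [+round]; 11 /w/ transparent; 12 /w/ transparent; 13 /u/ is itself a trigger — this domain ends here.
From /u/ at 13 rightward: 14 /i/ → [+round]; 15 /w/ transparent; 16 /w/ transparent; 17 /i/ → [+round]; 18 /i/ → [+round]; word edge.
Targets with no active source: positions 2 3 stay [-round].
[+round] positions on the surface: 4 5 6 7 9 10 13 14 17 18.

yes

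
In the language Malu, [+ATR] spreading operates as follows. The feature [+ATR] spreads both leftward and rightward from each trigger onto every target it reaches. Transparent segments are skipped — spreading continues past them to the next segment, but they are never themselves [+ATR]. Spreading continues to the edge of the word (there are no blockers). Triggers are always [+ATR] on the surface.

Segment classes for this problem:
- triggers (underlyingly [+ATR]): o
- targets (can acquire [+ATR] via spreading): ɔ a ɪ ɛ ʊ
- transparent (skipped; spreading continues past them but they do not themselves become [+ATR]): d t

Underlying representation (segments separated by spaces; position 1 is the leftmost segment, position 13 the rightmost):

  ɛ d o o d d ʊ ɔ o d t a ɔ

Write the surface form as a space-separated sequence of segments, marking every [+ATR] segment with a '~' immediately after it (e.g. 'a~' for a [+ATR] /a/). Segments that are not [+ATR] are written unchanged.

ɛ~ d o~ o~ d d ʊ~ ɔ~ o~ d t a~ ɔ~

From /o/ at 3 rightward: 4 /o/ is itself a trigger — this domain ends here.
From /o/ at 3 leftward: 2 /d/ transparent; 1 /ɛ/ → [+ATR]; word edge.
From /o/ at 4 rightward: 5 /d/ transparent; 6 /d/ transparent; 7 /ʊ/ → [+ATR]; 8 /ɔ/ → [+ATR]; 9 /o/ is itself a trigger — this domain ends here.
From /o/ at 4 leftward: 3 /o/ is itself a trigger — this domain ends here.
From /o/ at 9 rightward: 10 /d/ transparent; 11 /t/ transparent; 12 /a/ → [+ATR]; 13 /ɔ/ → [+ATR]; word edge.
From /o/ at 9 leftward: 8 /ɔ/ → [+ATR]; 7 /ʊ/ → [+ATR]; 6 /d/ transparent; 5 /d/ transparent; 4 /o/ is itself a trigger — this domain ends here.
[+ATR] positions on the surface: 1 3 4 7 8 9 12 13.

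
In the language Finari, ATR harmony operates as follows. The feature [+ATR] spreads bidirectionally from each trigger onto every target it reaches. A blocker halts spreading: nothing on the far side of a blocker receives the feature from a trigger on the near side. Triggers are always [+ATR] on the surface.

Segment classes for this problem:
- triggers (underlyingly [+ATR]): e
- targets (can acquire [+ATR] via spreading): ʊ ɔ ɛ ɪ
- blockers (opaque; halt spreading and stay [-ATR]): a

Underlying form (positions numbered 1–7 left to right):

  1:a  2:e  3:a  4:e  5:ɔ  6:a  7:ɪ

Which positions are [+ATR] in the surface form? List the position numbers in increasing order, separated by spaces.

2 4 5

From /e/ at 2 rightward: 3 /a/ blocks.
From /e/ at 2 leftward: 1 /a/ blocks.
From /e/ at 4 rightward: 5 /ɔ/ → [+ATR]; 6 /a/ blocks.
From /e/ at 4 leftward: 3 /a/ blocks.
Target with no active source: position 7 stays [-ATR].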